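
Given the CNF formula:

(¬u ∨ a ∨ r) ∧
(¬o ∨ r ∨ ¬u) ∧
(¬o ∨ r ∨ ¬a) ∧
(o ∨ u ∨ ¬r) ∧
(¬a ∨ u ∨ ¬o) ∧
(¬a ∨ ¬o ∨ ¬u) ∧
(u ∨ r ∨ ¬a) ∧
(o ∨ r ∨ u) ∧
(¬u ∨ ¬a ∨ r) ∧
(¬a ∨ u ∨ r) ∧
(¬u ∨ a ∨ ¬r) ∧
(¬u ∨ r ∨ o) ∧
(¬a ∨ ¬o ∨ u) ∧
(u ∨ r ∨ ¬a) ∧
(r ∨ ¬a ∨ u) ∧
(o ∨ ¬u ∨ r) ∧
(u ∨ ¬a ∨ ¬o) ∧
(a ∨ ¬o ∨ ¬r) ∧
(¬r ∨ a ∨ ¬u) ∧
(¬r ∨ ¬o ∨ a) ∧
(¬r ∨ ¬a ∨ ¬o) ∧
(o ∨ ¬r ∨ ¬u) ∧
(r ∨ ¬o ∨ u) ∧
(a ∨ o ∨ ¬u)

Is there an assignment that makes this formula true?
No

No, the formula is not satisfiable.

No assignment of truth values to the variables can make all 24 clauses true simultaneously.

The formula is UNSAT (unsatisfiable).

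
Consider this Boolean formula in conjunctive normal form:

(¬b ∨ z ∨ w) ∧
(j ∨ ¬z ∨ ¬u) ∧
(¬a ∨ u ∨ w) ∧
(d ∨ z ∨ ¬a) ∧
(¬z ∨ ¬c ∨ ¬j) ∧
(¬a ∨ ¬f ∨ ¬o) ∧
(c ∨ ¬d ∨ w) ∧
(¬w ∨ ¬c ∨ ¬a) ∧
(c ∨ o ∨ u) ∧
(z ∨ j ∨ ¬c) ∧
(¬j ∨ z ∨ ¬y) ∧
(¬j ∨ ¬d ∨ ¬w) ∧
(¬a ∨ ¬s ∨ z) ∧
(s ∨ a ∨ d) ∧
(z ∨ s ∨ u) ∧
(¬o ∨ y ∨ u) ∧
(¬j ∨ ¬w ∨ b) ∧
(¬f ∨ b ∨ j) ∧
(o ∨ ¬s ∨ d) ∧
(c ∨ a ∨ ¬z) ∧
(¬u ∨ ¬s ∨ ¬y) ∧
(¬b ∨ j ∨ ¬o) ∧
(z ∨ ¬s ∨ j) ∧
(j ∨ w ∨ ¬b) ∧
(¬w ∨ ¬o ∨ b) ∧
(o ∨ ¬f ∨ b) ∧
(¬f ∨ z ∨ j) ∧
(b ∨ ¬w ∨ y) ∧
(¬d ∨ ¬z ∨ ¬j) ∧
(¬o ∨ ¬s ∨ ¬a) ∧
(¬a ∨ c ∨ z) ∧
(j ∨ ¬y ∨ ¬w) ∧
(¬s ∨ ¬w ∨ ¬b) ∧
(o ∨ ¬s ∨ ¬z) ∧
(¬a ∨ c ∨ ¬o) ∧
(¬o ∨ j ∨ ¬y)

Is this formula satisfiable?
Yes

Yes, the formula is satisfiable.

One satisfying assignment is: u=True, a=True, j=True, y=False, f=False, w=False, c=False, d=False, o=False, z=True, s=False, b=False

Verification: With this assignment, all 36 clauses evaluate to true.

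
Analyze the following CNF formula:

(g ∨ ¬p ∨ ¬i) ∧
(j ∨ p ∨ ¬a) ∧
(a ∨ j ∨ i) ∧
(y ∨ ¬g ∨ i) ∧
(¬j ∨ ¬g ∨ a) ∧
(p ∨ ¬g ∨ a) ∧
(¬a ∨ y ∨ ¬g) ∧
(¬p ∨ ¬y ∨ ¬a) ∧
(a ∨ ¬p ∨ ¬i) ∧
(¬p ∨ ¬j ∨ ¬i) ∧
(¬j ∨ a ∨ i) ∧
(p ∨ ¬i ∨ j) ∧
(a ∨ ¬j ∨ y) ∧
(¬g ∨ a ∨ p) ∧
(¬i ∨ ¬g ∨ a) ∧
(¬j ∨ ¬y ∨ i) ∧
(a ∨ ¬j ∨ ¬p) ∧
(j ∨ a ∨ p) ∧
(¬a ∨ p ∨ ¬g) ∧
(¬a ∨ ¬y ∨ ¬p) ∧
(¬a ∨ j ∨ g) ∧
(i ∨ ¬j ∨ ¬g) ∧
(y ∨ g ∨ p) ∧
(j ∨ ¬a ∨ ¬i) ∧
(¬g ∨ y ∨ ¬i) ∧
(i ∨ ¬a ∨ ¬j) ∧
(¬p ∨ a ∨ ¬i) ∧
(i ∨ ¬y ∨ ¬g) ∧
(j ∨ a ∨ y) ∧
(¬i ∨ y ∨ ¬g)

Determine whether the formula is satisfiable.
Yes

Yes, the formula is satisfiable.

One satisfying assignment is: g=False, a=False, y=True, i=True, p=False, j=True

Verification: With this assignment, all 30 clauses evaluate to true.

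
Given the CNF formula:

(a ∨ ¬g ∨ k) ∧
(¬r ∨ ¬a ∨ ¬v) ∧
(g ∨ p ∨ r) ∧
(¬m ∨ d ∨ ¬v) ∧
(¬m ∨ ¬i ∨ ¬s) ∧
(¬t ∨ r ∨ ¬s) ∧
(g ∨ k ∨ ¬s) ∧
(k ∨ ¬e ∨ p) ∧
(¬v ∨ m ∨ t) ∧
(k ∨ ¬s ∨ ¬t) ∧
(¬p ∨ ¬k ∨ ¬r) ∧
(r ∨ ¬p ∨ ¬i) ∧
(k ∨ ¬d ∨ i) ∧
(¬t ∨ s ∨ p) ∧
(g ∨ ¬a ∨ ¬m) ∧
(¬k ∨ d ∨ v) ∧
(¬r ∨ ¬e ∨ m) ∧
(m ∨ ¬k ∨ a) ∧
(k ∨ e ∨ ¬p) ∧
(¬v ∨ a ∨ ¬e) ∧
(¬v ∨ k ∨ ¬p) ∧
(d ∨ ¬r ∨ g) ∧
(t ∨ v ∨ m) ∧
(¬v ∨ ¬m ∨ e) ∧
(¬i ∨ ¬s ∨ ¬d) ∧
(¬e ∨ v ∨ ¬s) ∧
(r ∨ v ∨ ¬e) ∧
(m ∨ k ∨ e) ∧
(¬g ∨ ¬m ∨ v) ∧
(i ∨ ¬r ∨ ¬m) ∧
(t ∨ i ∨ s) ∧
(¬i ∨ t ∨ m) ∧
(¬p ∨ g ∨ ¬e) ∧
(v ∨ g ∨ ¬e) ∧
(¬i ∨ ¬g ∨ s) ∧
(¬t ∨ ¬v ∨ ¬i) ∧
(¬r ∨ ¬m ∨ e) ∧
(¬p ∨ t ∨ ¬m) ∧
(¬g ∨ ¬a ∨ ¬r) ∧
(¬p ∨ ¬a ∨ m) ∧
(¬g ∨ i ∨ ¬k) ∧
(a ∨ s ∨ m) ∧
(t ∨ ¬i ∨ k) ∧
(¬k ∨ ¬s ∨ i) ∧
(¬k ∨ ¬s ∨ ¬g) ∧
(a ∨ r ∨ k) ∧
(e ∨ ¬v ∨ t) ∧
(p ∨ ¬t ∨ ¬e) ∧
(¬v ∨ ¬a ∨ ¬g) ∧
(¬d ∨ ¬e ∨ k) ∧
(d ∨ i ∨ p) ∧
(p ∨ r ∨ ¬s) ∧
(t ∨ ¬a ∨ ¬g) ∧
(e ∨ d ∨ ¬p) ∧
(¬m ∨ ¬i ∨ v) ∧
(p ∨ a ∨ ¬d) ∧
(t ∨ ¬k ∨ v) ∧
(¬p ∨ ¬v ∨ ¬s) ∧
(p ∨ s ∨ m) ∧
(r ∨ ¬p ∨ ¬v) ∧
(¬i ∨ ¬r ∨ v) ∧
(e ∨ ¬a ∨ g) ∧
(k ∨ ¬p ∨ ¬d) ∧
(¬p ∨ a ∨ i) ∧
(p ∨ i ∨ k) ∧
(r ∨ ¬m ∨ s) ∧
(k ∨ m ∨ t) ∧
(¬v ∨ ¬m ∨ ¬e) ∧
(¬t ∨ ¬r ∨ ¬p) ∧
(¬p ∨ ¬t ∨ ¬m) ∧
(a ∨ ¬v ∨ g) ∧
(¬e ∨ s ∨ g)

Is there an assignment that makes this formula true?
No

No, the formula is not satisfiable.

No assignment of truth values to the variables can make all 72 clauses true simultaneously.

The formula is UNSAT (unsatisfiable).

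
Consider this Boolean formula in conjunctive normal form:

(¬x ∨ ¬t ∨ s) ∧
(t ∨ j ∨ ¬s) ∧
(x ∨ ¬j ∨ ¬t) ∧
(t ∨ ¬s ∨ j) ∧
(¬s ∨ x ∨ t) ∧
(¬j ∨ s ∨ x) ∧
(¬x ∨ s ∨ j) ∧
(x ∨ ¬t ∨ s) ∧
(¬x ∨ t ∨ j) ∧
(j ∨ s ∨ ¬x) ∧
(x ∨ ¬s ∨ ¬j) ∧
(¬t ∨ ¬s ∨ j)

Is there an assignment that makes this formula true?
Yes

Yes, the formula is satisfiable.

One satisfying assignment is: x=False, j=False, s=False, t=False

Verification: With this assignment, all 12 clauses evaluate to true.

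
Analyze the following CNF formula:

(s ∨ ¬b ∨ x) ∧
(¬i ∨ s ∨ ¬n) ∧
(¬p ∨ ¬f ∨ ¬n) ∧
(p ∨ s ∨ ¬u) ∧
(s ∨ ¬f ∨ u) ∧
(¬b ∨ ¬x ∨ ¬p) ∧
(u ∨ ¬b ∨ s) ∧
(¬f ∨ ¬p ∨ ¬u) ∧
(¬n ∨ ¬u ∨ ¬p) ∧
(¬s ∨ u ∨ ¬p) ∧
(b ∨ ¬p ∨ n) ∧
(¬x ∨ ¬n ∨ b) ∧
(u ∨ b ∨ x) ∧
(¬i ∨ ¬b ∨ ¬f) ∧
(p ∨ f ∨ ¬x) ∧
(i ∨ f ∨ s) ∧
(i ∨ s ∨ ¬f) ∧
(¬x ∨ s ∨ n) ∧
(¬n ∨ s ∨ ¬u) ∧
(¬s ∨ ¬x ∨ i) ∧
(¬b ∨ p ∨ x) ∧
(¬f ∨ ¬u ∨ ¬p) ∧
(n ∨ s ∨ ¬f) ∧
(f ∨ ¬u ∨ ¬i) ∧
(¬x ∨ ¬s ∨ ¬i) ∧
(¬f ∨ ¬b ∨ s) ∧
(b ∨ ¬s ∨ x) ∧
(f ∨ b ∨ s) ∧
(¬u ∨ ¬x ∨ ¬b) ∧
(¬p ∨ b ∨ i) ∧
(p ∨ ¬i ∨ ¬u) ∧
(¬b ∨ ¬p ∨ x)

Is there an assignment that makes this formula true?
No

No, the formula is not satisfiable.

No assignment of truth values to the variables can make all 32 clauses true simultaneously.

The formula is UNSAT (unsatisfiable).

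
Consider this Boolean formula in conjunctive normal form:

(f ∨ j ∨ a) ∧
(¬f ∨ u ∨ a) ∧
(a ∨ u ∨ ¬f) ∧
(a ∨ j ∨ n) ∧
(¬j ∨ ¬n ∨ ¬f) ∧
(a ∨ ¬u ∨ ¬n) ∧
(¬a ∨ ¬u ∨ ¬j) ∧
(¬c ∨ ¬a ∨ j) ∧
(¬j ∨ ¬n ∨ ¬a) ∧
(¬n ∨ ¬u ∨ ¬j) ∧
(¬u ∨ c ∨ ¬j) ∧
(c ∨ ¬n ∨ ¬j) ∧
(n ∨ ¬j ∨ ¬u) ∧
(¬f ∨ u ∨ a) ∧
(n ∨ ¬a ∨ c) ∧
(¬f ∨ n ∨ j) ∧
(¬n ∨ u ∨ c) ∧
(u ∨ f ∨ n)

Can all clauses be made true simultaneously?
Yes

Yes, the formula is satisfiable.

One satisfying assignment is: c=True, n=False, u=False, a=True, f=True, j=True

Verification: With this assignment, all 18 clauses evaluate to true.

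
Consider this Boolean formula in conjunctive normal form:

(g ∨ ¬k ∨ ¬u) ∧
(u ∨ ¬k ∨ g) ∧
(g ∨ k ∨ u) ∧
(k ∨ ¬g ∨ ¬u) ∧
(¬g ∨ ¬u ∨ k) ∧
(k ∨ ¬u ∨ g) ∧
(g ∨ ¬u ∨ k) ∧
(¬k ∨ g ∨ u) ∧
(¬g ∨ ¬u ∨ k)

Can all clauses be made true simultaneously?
Yes

Yes, the formula is satisfiable.

One satisfying assignment is: g=True, k=False, u=False

Verification: With this assignment, all 9 clauses evaluate to true.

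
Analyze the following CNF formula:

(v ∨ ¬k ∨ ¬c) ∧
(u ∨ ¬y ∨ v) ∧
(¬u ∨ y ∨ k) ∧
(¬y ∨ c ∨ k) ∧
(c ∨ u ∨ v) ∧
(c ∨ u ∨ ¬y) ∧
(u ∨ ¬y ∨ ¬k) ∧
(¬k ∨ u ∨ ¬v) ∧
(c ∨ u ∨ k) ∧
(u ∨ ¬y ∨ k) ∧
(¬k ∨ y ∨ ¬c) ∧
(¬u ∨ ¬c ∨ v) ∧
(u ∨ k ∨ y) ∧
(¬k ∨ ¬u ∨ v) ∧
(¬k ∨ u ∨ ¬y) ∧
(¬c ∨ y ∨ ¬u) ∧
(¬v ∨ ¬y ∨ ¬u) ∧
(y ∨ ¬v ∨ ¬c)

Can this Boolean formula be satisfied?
Yes

Yes, the formula is satisfiable.

One satisfying assignment is: u=True, k=True, v=True, y=False, c=False

Verification: With this assignment, all 18 clauses evaluate to true.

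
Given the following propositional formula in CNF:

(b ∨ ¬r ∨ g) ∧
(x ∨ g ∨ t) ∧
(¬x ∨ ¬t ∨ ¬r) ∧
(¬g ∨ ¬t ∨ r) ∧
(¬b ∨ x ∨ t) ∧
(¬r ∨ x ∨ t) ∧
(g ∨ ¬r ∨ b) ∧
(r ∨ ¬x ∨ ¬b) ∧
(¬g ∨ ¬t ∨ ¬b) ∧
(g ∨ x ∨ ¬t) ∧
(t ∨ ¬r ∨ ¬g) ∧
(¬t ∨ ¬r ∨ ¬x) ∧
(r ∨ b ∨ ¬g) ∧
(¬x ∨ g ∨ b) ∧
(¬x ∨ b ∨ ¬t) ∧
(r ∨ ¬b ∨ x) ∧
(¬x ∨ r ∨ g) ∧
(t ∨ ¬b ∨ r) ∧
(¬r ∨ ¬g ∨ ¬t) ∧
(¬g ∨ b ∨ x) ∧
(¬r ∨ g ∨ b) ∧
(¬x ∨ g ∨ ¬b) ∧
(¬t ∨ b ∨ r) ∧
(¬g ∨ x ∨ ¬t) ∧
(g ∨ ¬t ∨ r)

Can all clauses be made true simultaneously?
No

No, the formula is not satisfiable.

No assignment of truth values to the variables can make all 25 clauses true simultaneously.

The formula is UNSAT (unsatisfiable).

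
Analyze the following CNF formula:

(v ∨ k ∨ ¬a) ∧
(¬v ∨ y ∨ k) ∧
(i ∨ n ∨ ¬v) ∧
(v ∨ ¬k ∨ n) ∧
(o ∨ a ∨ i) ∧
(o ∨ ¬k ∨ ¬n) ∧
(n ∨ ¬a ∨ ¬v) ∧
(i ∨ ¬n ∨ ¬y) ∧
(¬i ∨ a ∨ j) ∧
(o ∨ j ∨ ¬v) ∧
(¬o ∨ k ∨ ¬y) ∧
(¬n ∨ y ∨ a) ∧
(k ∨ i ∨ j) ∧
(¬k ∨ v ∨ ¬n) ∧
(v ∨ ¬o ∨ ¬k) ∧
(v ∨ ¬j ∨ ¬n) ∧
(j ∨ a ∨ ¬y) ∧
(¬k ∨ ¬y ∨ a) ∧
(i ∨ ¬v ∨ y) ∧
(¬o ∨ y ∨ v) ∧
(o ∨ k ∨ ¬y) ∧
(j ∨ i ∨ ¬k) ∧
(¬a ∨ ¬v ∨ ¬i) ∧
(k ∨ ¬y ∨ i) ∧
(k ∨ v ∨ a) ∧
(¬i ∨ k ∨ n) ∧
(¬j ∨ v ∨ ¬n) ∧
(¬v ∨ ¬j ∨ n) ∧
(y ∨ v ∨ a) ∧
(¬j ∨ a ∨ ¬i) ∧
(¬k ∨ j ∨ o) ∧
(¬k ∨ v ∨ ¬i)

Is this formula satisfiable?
No

No, the formula is not satisfiable.

No assignment of truth values to the variables can make all 32 clauses true simultaneously.

The formula is UNSAT (unsatisfiable).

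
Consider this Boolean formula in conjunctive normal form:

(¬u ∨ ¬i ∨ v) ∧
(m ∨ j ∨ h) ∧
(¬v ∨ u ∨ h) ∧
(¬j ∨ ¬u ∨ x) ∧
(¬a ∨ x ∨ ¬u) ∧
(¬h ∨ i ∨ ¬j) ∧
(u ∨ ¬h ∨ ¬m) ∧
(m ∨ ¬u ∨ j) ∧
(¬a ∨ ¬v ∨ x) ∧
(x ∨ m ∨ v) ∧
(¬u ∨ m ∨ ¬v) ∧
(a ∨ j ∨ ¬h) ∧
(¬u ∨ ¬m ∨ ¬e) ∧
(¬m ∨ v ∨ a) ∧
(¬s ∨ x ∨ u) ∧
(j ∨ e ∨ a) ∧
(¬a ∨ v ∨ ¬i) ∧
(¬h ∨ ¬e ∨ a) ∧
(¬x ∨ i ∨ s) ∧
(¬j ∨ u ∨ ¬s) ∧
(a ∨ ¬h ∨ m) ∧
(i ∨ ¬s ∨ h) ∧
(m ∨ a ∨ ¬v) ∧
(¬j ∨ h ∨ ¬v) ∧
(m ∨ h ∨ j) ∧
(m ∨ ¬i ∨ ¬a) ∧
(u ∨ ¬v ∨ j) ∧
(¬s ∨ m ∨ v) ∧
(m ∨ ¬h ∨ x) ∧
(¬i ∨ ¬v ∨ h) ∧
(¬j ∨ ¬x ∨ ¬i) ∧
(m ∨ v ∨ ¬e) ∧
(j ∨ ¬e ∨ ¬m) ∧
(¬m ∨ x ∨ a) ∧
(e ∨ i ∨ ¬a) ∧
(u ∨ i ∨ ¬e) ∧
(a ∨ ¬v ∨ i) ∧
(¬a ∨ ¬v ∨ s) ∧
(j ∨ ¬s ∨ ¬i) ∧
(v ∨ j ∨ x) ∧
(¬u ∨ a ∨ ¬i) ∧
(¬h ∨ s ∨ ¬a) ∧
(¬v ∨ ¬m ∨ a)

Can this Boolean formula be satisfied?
No

No, the formula is not satisfiable.

No assignment of truth values to the variables can make all 43 clauses true simultaneously.

The formula is UNSAT (unsatisfiable).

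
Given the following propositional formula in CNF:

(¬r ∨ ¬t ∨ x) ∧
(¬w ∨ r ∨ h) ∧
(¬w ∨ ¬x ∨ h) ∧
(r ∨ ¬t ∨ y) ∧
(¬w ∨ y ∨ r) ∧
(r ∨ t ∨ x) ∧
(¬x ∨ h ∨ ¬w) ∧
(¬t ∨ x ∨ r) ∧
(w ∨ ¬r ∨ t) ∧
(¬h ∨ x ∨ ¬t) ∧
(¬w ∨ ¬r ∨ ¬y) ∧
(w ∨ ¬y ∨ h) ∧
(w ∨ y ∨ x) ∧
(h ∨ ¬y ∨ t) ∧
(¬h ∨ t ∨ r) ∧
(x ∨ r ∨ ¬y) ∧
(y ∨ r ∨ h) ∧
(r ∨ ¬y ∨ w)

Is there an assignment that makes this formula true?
Yes

Yes, the formula is satisfiable.

One satisfying assignment is: r=True, t=True, w=False, x=True, h=False, y=False

Verification: With this assignment, all 18 clauses evaluate to true.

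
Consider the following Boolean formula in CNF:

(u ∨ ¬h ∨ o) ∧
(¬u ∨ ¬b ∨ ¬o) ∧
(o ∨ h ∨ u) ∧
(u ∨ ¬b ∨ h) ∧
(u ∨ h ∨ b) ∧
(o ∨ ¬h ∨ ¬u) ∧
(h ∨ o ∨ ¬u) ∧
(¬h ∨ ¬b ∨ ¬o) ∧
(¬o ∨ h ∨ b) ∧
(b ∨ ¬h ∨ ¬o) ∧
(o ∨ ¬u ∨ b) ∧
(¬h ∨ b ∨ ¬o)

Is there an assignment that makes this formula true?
No

No, the formula is not satisfiable.

No assignment of truth values to the variables can make all 12 clauses true simultaneously.

The formula is UNSAT (unsatisfiable).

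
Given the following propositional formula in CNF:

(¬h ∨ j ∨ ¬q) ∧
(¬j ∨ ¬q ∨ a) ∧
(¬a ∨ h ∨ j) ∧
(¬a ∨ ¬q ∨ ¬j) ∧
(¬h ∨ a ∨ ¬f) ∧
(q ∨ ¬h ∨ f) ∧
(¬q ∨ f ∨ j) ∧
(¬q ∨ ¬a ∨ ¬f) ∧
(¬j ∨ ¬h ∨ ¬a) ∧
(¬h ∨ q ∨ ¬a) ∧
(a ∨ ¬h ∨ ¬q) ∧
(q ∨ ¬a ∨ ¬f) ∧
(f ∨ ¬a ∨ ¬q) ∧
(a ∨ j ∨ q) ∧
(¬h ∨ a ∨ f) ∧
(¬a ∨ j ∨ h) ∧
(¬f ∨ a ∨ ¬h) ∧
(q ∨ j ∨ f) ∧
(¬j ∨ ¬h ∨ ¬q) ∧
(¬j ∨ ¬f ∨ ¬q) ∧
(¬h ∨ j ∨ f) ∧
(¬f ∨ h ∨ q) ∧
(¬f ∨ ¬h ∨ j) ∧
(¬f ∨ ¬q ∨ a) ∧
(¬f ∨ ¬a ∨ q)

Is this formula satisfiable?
Yes

Yes, the formula is satisfiable.

One satisfying assignment is: j=True, a=True, f=False, h=False, q=False

Verification: With this assignment, all 25 clauses evaluate to true.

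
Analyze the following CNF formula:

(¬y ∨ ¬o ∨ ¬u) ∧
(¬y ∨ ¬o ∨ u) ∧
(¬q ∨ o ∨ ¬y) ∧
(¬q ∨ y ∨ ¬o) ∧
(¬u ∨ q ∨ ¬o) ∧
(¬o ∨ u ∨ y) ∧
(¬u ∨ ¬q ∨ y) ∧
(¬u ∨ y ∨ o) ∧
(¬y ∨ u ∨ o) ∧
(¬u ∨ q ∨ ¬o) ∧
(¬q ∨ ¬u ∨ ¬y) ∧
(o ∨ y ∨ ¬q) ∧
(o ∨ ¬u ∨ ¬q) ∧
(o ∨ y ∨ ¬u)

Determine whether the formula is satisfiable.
Yes

Yes, the formula is satisfiable.

One satisfying assignment is: u=False, y=False, q=False, o=False

Verification: With this assignment, all 14 clauses evaluate to true.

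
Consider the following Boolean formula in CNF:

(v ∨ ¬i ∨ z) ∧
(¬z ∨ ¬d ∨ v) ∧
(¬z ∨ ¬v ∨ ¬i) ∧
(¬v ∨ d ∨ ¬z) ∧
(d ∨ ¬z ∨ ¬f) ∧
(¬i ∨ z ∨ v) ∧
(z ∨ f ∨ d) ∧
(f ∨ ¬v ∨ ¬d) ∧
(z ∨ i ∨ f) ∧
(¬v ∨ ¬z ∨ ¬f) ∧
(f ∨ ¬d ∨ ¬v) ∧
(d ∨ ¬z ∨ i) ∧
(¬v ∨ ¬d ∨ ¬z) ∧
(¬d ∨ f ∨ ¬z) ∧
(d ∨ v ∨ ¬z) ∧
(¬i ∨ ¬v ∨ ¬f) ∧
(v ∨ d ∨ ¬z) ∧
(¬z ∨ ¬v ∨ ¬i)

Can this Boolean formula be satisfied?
Yes

Yes, the formula is satisfiable.

One satisfying assignment is: v=False, f=True, d=False, i=False, z=False

Verification: With this assignment, all 18 clauses evaluate to true.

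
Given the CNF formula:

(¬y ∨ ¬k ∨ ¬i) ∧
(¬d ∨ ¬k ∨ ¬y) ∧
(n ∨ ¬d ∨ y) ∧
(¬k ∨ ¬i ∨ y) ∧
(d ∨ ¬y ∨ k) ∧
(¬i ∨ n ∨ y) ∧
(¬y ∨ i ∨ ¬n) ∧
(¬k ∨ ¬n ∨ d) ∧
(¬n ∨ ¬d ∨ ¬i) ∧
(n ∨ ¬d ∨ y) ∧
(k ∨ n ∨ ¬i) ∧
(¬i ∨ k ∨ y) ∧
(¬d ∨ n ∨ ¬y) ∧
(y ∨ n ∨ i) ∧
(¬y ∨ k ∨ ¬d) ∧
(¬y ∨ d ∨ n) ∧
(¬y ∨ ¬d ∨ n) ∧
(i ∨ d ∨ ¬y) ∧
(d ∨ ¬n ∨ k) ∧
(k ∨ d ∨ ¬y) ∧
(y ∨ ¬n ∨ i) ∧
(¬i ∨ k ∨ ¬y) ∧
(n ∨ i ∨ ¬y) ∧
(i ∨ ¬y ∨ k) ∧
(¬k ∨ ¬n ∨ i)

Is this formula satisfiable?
No

No, the formula is not satisfiable.

No assignment of truth values to the variables can make all 25 clauses true simultaneously.

The formula is UNSAT (unsatisfiable).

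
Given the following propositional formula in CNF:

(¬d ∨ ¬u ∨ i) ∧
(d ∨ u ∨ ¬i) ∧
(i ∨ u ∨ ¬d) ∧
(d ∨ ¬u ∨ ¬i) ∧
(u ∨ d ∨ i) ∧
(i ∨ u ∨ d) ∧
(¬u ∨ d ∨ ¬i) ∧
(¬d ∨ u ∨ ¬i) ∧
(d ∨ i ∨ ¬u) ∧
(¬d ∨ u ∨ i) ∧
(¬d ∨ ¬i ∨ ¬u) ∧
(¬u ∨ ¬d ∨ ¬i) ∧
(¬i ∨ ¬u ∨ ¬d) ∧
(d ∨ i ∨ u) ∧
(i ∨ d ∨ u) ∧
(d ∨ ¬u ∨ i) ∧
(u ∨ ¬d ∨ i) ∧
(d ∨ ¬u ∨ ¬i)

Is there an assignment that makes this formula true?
No

No, the formula is not satisfiable.

No assignment of truth values to the variables can make all 18 clauses true simultaneously.

The formula is UNSAT (unsatisfiable).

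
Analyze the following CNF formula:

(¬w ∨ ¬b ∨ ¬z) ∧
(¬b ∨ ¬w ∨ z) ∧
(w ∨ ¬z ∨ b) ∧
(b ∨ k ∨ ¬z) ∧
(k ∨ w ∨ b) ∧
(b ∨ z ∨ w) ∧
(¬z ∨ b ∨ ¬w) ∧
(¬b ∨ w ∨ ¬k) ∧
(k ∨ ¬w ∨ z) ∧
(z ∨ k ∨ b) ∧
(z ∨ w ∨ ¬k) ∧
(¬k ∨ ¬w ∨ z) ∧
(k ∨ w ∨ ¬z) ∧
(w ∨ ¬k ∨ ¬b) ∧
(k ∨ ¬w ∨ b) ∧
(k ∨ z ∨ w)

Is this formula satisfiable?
No

No, the formula is not satisfiable.

No assignment of truth values to the variables can make all 16 clauses true simultaneously.

The formula is UNSAT (unsatisfiable).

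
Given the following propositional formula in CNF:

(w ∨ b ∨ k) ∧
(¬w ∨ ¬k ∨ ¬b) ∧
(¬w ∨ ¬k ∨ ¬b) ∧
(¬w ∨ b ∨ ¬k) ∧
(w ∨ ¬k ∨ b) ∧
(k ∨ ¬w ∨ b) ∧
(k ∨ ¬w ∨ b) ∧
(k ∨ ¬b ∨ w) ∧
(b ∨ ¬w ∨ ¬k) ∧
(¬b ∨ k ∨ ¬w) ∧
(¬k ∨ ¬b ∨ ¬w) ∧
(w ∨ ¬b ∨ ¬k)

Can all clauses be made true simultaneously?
No

No, the formula is not satisfiable.

No assignment of truth values to the variables can make all 12 clauses true simultaneously.

The formula is UNSAT (unsatisfiable).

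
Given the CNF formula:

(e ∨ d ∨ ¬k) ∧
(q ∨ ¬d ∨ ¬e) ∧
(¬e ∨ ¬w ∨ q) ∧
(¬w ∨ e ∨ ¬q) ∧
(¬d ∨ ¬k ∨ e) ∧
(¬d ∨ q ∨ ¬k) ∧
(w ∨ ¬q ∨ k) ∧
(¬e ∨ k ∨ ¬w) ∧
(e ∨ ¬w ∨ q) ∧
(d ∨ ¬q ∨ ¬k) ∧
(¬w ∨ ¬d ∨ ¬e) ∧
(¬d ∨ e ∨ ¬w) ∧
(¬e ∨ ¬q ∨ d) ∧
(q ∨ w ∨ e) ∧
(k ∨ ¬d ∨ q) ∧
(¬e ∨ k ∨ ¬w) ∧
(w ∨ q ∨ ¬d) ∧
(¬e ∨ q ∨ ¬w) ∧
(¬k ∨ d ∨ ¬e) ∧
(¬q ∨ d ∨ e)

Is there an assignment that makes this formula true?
Yes

Yes, the formula is satisfiable.

One satisfying assignment is: e=True, k=False, q=False, w=False, d=False

Verification: With this assignment, all 20 clauses evaluate to true.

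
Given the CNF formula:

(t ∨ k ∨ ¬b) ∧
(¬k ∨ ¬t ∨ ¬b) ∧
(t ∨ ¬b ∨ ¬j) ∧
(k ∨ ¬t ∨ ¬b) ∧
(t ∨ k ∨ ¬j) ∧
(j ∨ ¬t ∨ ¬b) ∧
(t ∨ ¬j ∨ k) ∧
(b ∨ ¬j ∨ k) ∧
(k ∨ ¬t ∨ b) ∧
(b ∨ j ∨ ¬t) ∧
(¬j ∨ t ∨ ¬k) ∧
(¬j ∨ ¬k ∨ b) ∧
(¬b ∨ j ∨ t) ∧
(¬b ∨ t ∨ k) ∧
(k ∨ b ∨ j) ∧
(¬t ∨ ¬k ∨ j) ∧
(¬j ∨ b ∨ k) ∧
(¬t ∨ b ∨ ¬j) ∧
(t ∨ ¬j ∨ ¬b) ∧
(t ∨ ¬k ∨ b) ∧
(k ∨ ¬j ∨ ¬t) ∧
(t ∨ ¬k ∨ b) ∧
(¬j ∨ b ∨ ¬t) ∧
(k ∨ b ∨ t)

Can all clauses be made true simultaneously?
No

No, the formula is not satisfiable.

No assignment of truth values to the variables can make all 24 clauses true simultaneously.

The formula is UNSAT (unsatisfiable).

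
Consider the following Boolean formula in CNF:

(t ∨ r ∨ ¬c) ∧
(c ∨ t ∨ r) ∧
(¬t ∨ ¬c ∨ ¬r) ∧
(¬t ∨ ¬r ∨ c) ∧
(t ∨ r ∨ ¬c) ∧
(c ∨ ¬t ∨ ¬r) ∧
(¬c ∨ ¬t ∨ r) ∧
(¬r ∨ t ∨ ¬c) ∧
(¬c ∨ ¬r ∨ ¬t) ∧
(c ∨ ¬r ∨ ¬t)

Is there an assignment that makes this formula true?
Yes

Yes, the formula is satisfiable.

One satisfying assignment is: t=False, r=True, c=False

Verification: With this assignment, all 10 clauses evaluate to true.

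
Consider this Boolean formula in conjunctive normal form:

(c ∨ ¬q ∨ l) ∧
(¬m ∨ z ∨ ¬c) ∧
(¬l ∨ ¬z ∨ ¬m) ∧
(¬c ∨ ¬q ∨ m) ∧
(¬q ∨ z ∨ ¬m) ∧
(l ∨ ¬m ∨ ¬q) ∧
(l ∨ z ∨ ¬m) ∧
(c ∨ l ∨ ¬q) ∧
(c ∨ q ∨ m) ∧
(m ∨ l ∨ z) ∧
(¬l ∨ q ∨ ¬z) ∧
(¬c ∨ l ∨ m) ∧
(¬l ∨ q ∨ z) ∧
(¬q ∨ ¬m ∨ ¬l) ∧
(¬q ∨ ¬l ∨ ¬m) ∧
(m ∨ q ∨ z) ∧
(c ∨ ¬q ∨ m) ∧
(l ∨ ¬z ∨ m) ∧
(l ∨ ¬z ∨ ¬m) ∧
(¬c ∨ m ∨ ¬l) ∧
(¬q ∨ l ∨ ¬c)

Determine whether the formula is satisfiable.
No

No, the formula is not satisfiable.

No assignment of truth values to the variables can make all 21 clauses true simultaneously.

The formula is UNSAT (unsatisfiable).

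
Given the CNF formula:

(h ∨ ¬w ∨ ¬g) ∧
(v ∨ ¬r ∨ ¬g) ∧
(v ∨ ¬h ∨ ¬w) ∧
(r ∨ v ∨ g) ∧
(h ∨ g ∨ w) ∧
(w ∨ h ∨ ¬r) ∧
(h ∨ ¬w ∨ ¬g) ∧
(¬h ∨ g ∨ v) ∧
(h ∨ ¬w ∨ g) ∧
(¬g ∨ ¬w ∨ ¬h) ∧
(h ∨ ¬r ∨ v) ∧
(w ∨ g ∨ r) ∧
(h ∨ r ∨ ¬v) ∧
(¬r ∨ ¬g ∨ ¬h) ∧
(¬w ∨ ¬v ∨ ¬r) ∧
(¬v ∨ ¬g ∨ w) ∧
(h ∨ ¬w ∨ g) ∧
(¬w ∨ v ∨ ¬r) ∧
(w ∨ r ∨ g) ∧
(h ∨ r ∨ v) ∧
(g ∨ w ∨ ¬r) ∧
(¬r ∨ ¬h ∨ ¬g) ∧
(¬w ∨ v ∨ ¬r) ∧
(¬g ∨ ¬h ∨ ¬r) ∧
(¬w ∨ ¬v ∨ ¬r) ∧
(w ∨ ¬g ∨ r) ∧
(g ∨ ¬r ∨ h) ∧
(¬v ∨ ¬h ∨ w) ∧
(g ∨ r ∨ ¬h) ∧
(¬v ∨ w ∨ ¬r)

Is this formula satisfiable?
No

No, the formula is not satisfiable.

No assignment of truth values to the variables can make all 30 clauses true simultaneously.

The formula is UNSAT (unsatisfiable).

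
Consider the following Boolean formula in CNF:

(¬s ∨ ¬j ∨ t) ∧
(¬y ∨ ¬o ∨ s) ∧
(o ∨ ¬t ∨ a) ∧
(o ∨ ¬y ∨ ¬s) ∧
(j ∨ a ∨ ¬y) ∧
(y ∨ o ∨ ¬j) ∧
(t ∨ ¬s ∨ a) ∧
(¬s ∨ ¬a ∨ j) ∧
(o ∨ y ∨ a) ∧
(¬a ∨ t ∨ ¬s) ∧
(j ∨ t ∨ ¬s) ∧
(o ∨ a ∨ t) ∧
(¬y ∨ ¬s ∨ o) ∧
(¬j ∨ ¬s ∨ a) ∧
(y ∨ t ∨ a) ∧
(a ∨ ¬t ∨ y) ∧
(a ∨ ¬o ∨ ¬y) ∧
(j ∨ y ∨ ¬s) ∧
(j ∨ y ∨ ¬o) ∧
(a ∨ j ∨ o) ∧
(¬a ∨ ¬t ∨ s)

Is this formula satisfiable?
Yes

Yes, the formula is satisfiable.

One satisfying assignment is: y=False, t=False, j=False, o=False, a=True, s=False

Verification: With this assignment, all 21 clauses evaluate to true.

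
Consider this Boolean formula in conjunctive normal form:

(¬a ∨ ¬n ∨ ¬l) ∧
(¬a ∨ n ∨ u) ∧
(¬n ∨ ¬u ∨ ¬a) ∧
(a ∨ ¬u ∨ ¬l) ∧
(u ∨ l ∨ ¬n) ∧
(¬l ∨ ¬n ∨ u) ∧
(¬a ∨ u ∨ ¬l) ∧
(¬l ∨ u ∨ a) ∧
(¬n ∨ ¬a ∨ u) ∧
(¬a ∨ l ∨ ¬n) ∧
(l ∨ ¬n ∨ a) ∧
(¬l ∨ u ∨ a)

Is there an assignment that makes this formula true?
Yes

Yes, the formula is satisfiable.

One satisfying assignment is: u=False, l=False, a=False, n=False

Verification: With this assignment, all 12 clauses evaluate to true.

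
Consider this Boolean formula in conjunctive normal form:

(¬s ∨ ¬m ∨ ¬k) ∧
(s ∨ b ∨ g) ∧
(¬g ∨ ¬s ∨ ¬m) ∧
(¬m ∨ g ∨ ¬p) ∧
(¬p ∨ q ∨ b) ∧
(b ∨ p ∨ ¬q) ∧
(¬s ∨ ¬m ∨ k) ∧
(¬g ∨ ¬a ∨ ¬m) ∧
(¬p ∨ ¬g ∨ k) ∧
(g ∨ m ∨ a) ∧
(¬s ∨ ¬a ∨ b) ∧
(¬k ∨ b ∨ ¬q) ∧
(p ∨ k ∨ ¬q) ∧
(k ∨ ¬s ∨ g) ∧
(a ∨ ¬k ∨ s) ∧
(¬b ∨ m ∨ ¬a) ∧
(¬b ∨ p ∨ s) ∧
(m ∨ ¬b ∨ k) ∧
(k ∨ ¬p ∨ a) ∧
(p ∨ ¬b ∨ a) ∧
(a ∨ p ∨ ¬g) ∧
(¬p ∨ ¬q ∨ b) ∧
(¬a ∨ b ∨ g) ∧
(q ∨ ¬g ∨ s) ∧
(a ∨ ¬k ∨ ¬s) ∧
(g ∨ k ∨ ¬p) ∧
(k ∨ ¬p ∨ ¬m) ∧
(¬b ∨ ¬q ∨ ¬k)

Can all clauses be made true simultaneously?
No

No, the formula is not satisfiable.

No assignment of truth values to the variables can make all 28 clauses true simultaneously.

The formula is UNSAT (unsatisfiable).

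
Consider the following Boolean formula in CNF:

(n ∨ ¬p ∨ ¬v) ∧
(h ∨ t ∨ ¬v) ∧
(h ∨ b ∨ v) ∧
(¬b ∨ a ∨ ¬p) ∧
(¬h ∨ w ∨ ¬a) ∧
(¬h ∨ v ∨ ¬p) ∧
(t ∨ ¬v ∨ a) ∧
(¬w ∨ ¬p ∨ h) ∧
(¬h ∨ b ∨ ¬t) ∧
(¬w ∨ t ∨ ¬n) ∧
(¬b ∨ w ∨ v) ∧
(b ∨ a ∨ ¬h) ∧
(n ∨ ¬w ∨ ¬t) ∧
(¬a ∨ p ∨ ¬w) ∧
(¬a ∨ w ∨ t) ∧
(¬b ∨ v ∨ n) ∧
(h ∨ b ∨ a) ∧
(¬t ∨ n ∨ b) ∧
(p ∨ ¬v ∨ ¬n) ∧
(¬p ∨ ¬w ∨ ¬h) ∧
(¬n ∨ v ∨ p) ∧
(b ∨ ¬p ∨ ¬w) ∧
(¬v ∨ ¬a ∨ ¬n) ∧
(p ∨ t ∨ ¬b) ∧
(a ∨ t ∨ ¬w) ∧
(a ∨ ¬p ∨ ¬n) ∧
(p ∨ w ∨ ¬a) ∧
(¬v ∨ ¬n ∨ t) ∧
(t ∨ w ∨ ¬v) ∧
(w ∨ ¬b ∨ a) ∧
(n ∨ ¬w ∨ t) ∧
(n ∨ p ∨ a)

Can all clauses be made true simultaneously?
No

No, the formula is not satisfiable.

No assignment of truth values to the variables can make all 32 clauses true simultaneously.

The formula is UNSAT (unsatisfiable).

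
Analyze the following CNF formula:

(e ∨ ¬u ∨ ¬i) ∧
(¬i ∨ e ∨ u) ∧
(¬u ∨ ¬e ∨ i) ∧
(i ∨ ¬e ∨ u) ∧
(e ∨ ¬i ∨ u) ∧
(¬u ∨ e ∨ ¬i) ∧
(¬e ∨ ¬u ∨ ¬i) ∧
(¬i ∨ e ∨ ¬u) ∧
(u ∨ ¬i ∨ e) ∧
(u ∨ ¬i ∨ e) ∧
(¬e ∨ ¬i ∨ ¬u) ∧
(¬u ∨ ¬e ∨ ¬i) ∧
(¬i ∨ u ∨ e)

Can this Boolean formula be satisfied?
Yes

Yes, the formula is satisfiable.

One satisfying assignment is: e=False, i=False, u=False

Verification: With this assignment, all 13 clauses evaluate to true.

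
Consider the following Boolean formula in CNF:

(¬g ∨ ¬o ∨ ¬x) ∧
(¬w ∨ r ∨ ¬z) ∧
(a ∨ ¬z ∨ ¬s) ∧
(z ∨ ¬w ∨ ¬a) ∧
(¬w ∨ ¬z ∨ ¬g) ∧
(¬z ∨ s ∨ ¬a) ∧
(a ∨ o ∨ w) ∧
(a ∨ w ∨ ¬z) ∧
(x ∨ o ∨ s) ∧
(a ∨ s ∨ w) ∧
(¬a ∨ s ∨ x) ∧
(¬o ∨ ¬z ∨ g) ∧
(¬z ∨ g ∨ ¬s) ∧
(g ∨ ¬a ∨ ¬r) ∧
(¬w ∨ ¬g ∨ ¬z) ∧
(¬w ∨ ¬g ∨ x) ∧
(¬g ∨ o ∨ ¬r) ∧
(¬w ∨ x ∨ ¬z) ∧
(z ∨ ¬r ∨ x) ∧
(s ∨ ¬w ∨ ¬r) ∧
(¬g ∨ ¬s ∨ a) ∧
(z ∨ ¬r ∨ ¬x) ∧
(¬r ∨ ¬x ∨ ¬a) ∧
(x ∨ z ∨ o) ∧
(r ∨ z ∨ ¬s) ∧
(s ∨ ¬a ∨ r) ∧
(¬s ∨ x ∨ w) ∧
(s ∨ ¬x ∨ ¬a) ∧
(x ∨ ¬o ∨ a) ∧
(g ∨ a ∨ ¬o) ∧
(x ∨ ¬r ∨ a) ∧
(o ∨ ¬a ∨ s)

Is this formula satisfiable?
Yes

Yes, the formula is satisfiable.

One satisfying assignment is: z=False, a=False, w=True, o=False, r=False, x=True, s=False, g=True

Verification: With this assignment, all 32 clauses evaluate to true.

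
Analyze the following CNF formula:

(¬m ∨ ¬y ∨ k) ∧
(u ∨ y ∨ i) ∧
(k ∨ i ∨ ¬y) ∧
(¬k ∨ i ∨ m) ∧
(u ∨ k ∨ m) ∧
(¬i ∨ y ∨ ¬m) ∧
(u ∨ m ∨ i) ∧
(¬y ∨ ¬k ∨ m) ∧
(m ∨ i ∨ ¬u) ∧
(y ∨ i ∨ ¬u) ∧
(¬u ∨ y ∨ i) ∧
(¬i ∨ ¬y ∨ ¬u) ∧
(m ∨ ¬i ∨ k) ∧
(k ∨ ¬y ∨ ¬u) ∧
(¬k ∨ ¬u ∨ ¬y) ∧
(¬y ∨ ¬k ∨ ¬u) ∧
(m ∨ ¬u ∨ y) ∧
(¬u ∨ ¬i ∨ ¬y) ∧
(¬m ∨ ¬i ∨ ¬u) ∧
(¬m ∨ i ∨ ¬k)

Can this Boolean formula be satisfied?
Yes

Yes, the formula is satisfiable.

One satisfying assignment is: y=False, i=True, k=True, u=False, m=False

Verification: With this assignment, all 20 clauses evaluate to true.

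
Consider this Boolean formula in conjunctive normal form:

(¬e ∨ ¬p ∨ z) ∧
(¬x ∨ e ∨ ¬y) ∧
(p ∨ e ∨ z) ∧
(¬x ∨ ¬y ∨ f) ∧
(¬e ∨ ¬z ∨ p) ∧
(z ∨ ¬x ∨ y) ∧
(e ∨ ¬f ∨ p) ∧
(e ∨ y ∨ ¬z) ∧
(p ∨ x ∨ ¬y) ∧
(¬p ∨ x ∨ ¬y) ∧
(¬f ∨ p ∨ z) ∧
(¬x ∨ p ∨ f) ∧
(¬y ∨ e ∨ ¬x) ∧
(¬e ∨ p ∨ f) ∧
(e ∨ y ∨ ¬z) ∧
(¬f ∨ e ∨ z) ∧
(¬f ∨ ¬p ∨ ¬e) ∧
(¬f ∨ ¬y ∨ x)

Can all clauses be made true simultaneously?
Yes

Yes, the formula is satisfiable.

One satisfying assignment is: e=False, x=False, p=True, y=False, f=False, z=False

Verification: With this assignment, all 18 clauses evaluate to true.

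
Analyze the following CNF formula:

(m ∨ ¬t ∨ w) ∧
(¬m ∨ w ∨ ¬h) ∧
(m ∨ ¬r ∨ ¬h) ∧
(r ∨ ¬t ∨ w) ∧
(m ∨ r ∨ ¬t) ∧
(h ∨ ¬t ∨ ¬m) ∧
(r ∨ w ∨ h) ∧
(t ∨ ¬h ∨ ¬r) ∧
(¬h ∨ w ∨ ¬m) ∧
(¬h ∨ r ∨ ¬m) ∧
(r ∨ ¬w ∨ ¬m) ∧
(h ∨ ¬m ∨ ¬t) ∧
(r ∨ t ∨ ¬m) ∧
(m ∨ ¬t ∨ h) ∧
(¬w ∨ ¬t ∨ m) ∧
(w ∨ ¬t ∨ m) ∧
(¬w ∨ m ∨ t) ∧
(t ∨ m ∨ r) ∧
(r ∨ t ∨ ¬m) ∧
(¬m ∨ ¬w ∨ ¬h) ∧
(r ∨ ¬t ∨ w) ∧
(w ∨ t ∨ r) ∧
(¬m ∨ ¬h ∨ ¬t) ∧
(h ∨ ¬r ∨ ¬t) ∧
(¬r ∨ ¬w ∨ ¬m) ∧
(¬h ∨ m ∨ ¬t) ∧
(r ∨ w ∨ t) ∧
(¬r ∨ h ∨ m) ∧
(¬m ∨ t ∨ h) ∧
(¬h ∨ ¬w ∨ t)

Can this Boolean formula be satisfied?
No

No, the formula is not satisfiable.

No assignment of truth values to the variables can make all 30 clauses true simultaneously.

The formula is UNSAT (unsatisfiable).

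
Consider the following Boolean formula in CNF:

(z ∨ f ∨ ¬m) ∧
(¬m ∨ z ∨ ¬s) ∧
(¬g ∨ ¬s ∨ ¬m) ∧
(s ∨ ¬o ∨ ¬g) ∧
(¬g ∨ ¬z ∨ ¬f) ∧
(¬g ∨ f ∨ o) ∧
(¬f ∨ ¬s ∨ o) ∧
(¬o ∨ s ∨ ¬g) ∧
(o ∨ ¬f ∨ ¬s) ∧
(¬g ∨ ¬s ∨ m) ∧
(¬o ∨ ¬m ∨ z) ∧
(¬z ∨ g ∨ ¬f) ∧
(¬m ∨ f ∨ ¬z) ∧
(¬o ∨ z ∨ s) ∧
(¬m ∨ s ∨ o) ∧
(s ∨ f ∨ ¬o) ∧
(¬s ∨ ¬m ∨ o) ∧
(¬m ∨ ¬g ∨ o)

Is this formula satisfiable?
Yes

Yes, the formula is satisfiable.

One satisfying assignment is: o=False, g=False, f=False, s=False, z=False, m=False

Verification: With this assignment, all 18 clauses evaluate to true.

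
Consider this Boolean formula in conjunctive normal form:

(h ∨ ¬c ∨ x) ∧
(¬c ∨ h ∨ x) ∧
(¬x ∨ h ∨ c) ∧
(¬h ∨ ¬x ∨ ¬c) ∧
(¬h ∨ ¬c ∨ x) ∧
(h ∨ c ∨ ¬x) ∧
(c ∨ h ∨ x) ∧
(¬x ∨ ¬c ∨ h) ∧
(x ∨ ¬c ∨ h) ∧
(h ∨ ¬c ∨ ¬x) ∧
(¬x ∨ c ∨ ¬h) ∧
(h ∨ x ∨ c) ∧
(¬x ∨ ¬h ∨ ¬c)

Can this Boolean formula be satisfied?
Yes

Yes, the formula is satisfiable.

One satisfying assignment is: h=True, x=False, c=False

Verification: With this assignment, all 13 clauses evaluate to true.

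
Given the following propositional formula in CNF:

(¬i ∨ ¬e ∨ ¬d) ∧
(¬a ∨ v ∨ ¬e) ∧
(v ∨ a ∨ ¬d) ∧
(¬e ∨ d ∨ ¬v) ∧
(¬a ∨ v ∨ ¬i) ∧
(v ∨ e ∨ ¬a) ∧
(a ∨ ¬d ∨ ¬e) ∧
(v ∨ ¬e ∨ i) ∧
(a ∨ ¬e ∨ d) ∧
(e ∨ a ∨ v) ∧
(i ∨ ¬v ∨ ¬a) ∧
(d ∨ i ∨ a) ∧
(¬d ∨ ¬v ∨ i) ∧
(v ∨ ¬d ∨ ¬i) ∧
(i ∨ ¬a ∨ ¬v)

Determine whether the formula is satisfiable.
Yes

Yes, the formula is satisfiable.

One satisfying assignment is: i=True, e=False, a=False, d=False, v=True

Verification: With this assignment, all 15 clauses evaluate to true.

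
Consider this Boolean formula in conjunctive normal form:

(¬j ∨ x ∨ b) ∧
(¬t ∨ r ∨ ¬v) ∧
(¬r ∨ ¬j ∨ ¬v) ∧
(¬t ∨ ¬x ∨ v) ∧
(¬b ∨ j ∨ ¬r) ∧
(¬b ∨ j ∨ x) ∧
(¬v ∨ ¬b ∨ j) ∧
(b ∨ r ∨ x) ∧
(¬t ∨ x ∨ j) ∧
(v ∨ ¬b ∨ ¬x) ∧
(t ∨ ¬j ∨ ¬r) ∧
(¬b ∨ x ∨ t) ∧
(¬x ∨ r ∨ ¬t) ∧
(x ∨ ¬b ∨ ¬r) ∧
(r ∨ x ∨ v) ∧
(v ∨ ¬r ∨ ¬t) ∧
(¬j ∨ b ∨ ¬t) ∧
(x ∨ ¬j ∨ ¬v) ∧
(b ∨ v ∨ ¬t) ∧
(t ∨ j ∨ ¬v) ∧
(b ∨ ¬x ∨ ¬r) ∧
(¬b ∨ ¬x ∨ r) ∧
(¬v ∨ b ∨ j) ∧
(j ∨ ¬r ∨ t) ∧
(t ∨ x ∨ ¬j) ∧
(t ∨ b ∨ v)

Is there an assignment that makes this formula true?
Yes

Yes, the formula is satisfiable.

One satisfying assignment is: b=False, x=True, j=True, v=True, t=False, r=False

Verification: With this assignment, all 26 clauses evaluate to true.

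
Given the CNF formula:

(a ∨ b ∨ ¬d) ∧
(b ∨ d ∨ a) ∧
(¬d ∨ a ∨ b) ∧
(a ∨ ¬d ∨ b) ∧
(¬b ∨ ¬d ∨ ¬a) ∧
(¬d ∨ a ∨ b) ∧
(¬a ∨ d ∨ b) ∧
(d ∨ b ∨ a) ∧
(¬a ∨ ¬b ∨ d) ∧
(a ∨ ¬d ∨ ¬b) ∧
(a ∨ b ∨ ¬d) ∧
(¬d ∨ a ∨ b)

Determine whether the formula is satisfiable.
Yes

Yes, the formula is satisfiable.

One satisfying assignment is: a=False, d=False, b=True

Verification: With this assignment, all 12 clauses evaluate to true.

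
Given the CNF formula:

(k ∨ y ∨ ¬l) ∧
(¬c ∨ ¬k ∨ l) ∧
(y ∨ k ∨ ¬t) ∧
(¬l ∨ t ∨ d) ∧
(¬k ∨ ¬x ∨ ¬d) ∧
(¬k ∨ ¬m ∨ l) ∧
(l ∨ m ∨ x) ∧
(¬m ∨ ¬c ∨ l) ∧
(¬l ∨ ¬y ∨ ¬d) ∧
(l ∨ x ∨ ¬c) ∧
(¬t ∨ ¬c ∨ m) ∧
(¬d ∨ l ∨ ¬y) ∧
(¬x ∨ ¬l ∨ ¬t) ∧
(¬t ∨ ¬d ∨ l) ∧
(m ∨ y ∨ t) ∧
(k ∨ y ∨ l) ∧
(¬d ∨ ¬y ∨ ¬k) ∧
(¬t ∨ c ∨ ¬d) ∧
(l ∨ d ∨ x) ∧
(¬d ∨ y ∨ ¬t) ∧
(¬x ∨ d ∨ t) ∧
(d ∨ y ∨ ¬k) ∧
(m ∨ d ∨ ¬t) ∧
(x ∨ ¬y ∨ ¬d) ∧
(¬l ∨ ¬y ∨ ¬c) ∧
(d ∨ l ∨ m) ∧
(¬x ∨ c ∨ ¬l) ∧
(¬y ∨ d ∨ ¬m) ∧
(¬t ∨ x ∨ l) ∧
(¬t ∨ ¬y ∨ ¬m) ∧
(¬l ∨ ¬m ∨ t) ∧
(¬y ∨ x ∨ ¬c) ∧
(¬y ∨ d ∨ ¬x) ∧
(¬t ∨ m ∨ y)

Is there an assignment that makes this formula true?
No

No, the formula is not satisfiable.

No assignment of truth values to the variables can make all 34 clauses true simultaneously.

The formula is UNSAT (unsatisfiable).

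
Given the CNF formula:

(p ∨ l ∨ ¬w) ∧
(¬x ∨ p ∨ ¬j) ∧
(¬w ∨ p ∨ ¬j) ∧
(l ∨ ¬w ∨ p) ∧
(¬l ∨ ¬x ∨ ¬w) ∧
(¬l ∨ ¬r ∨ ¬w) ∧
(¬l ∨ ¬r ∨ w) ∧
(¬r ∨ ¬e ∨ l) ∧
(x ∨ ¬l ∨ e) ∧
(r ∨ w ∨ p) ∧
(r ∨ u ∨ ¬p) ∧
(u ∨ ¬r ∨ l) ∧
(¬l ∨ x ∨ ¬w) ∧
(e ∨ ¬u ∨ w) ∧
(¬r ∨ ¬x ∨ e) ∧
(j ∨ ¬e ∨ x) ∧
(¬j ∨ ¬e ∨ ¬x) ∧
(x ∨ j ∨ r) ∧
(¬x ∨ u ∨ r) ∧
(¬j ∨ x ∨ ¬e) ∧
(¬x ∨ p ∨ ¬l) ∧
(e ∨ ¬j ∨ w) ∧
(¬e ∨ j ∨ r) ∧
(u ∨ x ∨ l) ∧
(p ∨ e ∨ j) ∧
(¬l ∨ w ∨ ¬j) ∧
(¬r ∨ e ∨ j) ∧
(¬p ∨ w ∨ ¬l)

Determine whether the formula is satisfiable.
Yes

Yes, the formula is satisfiable.

One satisfying assignment is: r=False, u=True, p=True, l=False, x=False, j=True, w=True, e=False

Verification: With this assignment, all 28 clauses evaluate to true.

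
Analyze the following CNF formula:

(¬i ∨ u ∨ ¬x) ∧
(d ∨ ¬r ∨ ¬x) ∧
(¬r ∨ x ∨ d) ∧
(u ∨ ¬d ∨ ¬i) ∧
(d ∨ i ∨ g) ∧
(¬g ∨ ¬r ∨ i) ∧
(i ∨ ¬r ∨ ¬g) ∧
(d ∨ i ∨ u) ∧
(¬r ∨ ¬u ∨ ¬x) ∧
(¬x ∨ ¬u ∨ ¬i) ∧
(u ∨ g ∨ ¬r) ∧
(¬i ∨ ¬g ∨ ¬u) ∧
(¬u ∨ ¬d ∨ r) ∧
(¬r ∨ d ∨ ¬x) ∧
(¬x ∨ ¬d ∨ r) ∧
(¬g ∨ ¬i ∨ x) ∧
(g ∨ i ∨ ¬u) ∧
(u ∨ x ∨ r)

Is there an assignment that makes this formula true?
Yes

Yes, the formula is satisfiable.

One satisfying assignment is: i=True, d=False, g=False, u=True, x=False, r=False

Verification: With this assignment, all 18 clauses evaluate to true.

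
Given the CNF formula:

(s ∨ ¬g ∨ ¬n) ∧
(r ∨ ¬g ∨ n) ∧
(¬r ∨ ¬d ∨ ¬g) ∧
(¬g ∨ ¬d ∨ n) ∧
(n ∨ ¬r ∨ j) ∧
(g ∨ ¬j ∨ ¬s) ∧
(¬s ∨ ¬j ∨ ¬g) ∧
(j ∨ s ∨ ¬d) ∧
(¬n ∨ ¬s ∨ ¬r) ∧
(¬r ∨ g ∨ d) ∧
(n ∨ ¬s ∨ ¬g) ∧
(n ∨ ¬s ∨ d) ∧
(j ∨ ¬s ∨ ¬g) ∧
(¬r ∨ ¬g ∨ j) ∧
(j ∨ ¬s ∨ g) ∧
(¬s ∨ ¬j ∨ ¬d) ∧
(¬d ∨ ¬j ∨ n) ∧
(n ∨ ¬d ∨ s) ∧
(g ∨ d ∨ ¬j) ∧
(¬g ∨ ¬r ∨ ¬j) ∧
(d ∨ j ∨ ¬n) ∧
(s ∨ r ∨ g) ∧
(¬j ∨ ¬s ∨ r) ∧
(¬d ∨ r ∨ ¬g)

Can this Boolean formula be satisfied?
Yes

Yes, the formula is satisfiable.

One satisfying assignment is: d=True, s=False, n=True, j=True, g=False, r=True

Verification: With this assignment, all 24 clauses evaluate to true.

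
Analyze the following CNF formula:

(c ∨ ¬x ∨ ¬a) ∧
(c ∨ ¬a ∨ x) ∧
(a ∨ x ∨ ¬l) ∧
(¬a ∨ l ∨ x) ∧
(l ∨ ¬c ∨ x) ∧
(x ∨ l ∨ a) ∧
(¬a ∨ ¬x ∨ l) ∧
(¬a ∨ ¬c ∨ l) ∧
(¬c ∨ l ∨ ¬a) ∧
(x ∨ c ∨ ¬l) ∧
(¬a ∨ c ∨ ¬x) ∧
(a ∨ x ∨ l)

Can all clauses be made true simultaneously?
Yes

Yes, the formula is satisfiable.

One satisfying assignment is: x=True, a=False, c=False, l=False

Verification: With this assignment, all 12 clauses evaluate to true.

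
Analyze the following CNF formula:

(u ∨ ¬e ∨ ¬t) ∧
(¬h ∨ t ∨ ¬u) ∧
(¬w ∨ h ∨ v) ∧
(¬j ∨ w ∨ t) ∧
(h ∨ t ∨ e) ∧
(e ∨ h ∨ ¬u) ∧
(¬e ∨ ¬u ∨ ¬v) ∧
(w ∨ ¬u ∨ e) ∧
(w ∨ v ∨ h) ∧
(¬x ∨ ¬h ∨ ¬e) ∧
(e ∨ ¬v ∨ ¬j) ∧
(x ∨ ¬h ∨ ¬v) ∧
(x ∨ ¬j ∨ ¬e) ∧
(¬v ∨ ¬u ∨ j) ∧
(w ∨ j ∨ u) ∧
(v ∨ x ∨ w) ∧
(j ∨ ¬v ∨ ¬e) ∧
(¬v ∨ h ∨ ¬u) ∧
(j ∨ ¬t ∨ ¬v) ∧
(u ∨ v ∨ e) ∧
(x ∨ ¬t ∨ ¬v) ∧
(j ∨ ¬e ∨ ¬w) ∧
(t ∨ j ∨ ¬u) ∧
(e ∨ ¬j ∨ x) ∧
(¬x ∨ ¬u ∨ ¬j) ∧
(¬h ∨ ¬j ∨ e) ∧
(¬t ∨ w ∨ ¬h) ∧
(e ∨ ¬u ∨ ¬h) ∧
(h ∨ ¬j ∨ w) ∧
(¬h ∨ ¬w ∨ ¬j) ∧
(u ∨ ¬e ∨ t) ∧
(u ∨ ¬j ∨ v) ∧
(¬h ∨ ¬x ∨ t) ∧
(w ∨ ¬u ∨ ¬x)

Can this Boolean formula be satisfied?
No

No, the formula is not satisfiable.

No assignment of truth values to the variables can make all 34 clauses true simultaneously.

The formula is UNSAT (unsatisfiable).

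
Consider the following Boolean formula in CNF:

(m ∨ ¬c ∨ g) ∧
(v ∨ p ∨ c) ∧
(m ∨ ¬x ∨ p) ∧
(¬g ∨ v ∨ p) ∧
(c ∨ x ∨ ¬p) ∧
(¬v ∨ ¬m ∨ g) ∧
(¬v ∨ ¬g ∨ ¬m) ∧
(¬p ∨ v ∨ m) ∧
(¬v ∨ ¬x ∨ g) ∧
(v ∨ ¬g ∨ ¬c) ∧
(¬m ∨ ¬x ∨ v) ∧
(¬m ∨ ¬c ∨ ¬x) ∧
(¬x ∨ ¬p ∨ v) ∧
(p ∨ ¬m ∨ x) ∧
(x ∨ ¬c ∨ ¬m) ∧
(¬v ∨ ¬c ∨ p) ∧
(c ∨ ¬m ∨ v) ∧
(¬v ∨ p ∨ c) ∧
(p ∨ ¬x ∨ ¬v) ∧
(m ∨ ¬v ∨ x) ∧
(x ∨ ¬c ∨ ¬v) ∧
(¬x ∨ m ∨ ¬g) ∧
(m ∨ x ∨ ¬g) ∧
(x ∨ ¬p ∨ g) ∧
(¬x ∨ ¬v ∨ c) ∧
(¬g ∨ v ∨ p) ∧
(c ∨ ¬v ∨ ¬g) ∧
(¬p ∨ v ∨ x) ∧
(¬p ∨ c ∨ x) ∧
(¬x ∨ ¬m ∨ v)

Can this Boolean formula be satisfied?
No

No, the formula is not satisfiable.

No assignment of truth values to the variables can make all 30 clauses true simultaneously.

The formula is UNSAT (unsatisfiable).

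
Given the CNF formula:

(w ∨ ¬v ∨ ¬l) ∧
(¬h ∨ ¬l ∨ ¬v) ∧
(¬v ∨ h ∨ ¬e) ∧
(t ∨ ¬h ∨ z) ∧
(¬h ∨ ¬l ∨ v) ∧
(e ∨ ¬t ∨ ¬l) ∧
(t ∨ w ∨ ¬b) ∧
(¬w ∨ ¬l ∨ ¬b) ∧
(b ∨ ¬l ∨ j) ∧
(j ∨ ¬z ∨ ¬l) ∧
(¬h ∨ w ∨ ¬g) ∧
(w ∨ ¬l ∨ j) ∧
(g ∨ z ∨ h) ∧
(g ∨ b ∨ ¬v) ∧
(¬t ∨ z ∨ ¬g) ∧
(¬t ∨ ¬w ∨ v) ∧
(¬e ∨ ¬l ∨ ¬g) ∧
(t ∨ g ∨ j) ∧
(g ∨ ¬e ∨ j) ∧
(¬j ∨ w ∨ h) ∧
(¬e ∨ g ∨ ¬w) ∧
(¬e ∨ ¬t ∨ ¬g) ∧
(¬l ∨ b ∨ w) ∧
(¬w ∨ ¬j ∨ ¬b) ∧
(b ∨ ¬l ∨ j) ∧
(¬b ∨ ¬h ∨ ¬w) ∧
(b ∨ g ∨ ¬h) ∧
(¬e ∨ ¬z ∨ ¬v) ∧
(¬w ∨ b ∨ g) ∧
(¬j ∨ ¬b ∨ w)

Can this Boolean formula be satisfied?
Yes

Yes, the formula is satisfiable.

One satisfying assignment is: b=False, e=False, w=False, h=False, z=True, t=True, v=False, l=False, j=False, g=False

Verification: With this assignment, all 30 clauses evaluate to true.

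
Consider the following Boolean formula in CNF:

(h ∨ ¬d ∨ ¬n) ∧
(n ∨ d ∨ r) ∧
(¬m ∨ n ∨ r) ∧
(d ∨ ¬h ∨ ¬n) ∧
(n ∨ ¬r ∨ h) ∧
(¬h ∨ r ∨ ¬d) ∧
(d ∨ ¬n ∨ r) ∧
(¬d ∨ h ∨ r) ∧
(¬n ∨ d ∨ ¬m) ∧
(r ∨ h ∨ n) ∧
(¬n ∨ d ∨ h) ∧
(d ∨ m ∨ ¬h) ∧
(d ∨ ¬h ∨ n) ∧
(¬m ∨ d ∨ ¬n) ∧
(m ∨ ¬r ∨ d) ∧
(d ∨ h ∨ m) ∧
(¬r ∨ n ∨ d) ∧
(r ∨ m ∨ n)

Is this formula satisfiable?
Yes

Yes, the formula is satisfiable.

One satisfying assignment is: n=False, h=True, r=True, d=True, m=False

Verification: With this assignment, all 18 clauses evaluate to true.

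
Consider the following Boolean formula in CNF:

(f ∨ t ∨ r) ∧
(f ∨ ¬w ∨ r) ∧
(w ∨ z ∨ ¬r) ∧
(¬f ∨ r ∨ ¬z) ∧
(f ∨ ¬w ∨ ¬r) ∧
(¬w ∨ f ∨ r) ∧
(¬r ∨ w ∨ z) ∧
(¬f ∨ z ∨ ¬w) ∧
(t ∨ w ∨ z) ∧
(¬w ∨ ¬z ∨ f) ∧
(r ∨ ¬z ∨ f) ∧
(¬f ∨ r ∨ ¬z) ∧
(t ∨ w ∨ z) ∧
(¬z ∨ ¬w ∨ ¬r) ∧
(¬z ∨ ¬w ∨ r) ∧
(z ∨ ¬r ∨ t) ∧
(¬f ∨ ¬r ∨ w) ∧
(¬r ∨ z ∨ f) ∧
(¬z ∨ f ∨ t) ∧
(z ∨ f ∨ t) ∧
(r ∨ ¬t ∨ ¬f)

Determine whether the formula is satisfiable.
Yes

Yes, the formula is satisfiable.

One satisfying assignment is: z=True, r=True, w=False, t=True, f=False

Verification: With this assignment, all 21 clauses evaluate to true.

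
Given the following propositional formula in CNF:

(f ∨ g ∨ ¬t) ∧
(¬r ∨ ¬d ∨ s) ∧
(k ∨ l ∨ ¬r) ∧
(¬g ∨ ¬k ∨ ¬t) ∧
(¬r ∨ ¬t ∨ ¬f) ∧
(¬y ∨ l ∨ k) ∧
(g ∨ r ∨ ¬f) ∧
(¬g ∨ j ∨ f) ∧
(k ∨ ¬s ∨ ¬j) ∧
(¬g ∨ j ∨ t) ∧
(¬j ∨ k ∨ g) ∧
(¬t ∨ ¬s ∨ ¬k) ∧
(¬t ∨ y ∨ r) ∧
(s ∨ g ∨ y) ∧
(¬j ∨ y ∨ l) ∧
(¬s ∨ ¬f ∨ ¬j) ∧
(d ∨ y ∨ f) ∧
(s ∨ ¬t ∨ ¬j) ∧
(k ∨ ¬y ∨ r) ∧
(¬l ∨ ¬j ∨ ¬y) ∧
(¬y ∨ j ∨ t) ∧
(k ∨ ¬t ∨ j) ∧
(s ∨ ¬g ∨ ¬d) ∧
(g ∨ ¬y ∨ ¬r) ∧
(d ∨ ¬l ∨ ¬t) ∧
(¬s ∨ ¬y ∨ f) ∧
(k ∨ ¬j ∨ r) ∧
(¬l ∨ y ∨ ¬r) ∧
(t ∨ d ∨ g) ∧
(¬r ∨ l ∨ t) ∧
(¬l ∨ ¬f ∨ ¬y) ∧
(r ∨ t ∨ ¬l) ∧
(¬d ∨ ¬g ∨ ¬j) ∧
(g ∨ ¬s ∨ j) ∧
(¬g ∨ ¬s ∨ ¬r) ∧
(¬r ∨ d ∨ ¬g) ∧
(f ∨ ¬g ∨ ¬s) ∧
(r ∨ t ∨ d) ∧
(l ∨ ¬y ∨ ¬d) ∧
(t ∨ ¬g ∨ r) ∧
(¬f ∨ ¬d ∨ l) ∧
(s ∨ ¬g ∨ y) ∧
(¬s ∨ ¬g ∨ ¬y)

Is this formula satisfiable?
No

No, the formula is not satisfiable.

No assignment of truth values to the variables can make all 43 clauses true simultaneously.

The formula is UNSAT (unsatisfiable).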